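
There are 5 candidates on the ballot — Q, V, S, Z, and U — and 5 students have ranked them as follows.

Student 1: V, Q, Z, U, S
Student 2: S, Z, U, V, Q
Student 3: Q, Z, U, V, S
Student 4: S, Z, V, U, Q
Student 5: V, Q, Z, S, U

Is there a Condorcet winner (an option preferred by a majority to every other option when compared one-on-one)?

No

Head-to-head results (5 voters total):
Q vs V: V wins 4–1.
Q vs S: Q wins 3–2.
Q vs Z: Q wins 3–2.
Q vs U: Q wins 3–2.
V vs S: V wins 3–2.
V vs Z: Z wins 3–2.
V vs U: V wins 3–2.
S vs Z: Z wins 3–2.
S vs U: S wins 3–2.
Z vs U: Z wins 5–0.
No candidate beats all others: Q beats Z beats V beats Q, a majority cycle.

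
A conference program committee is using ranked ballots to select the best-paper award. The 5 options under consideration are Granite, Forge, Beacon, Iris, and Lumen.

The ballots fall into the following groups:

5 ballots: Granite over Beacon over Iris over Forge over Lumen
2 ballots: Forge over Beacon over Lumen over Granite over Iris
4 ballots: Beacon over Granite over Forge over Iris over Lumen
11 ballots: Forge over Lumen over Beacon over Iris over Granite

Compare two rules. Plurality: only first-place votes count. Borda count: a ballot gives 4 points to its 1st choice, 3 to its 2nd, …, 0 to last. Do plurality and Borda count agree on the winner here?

Plurality first-place counts: Granite 5, Forge 13, Beacon 4, Iris 0, Lumen 0 → Forge.
Borda totals: Granite 34, Forge 65, Beacon 59, Iris 25, Lumen 37 → Forge.
The two rules agree on Forge.

Yes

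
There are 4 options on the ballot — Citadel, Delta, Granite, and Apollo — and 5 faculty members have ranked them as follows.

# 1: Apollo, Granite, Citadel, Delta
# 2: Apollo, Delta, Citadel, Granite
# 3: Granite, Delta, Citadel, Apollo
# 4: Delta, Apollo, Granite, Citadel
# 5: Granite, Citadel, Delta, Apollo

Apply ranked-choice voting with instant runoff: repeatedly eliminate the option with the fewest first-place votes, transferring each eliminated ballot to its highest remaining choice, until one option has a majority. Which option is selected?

Apollo

Round 1: Granite 2, Apollo 2, Delta 1, Citadel 0. Citadel has the fewest and is eliminated.
Round 2: Granite 2, Apollo 2, Delta 1. Delta has the fewest and is eliminated.
Round 3: Apollo 3, Granite 2. Apollo has a majority.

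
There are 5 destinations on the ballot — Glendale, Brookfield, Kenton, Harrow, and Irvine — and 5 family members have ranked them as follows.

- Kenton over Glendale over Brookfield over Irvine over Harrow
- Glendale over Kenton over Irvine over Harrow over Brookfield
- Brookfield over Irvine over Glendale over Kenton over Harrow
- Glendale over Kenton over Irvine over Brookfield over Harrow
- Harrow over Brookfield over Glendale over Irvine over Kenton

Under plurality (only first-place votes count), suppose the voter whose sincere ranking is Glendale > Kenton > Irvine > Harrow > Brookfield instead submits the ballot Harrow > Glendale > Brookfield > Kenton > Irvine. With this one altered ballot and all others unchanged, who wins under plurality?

First-place totals with the altered ballot: Glendale 1, Brookfield 1, Kenton 1, Harrow 2, Irvine 0.
The switch changes the winner from Glendale to Harrow.

Harrow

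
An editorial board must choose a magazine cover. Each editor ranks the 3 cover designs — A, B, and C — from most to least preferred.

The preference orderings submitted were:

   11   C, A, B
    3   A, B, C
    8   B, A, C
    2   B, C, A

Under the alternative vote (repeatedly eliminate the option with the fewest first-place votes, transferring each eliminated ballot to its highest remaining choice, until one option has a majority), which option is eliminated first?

Round 1: C 11, B 10, A 3. A has the fewest and is eliminated.
Round 2: B 13, C 11. B has a majority.

A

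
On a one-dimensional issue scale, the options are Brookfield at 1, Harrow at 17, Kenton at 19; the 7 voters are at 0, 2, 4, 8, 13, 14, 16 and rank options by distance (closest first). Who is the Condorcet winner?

With single-peaked preferences on a line, the Condorcet winner is the candidate closest to the median voter.
The median voter (position 8) is closest to Brookfield at 1.
Check: Brookfield vs Kenton — voters closer to Brookfield: 4 of 7.

Brookfield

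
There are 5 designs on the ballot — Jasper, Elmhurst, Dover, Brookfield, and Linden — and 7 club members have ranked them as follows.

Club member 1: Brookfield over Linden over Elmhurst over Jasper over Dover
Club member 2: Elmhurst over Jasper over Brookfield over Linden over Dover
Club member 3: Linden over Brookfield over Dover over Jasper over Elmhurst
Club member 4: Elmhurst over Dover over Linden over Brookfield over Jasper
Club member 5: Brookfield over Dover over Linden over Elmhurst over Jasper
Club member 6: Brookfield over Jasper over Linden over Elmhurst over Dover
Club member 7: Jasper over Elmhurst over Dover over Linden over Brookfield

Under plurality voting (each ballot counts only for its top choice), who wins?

Brookfield

First-place vote totals:
  Jasper: 1
  Elmhurst: 2
  Dover: 0
  Brookfield: 3
  Linden: 1
Brookfield has the most first-place votes.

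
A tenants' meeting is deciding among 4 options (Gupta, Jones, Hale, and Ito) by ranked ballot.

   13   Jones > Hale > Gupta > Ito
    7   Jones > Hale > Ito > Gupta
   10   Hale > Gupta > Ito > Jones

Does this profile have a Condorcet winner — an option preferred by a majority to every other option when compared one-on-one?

Yes

Head-to-head results (30 voters total):
Gupta vs Jones: Jones wins 20–10.
Gupta vs Hale: Hale wins 30–0.
Gupta vs Ito: Gupta wins 23–7.
Jones vs Hale: Jones wins 20–10.
Jones vs Ito: Jones wins 20–10.
Hale vs Ito: Hale wins 30–0.
Jones beats each rival — Gupta (20–10), Hale (20–10), Ito (20–10) — so Jones is the Condorcet winner.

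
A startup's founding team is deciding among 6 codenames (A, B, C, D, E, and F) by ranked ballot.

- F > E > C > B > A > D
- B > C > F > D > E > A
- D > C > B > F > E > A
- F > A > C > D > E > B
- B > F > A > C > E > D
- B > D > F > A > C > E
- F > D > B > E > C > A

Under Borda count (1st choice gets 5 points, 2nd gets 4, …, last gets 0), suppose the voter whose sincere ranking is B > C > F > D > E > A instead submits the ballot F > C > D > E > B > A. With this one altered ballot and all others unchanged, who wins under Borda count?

Borda totals with the altered ballot: A 10, B 19, C 18, D 18, E 11, F 29.
The winner is unchanged: still F.

F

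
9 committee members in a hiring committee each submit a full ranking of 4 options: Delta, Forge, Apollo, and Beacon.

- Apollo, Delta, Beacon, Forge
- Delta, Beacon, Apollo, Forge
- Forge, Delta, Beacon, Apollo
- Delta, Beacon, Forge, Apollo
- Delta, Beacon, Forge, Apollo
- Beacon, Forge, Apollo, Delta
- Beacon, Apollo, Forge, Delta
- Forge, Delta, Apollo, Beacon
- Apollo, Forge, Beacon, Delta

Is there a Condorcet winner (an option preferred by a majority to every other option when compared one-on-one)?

No

Head-to-head results (9 voters total):
Delta vs Forge: Forge wins 5–4.
Delta vs Apollo: Delta wins 5–4.
Delta vs Beacon: Delta wins 6–3.
Forge vs Apollo: Forge wins 5–4.
Forge vs Beacon: Beacon wins 6–3.
Apollo vs Beacon: Beacon wins 6–3.
No candidate beats all others: Delta beats Beacon beats Forge beats Delta, a majority cycle.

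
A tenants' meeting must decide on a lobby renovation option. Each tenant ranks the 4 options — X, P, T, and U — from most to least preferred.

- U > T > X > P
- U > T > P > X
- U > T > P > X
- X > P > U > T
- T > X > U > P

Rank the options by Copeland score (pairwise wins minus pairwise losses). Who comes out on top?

Pairwise results:
  X vs P: X wins 3–2.
  X vs T: T wins 4–1.
  X vs U: U wins 3–2.
  P vs T: T wins 4–1.
  P vs U: U wins 4–1.
  T vs U: U wins 4–1.
Copeland scores (wins − losses):
  X: 1 − 2 = -1
  P: 0 − 3 = -3
  T: 2 − 1 = 1
  U: 3 − 0 = 3
U has the best Copeland score.

U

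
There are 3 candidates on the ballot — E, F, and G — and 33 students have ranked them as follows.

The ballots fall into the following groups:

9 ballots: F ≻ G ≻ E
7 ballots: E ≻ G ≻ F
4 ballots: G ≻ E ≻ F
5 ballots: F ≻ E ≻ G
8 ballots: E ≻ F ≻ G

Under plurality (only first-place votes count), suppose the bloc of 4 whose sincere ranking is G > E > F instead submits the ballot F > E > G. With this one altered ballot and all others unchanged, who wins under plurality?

F

First-place totals with the altered ballot: E 15, F 18, G 0.
The switch changes the winner from E to F.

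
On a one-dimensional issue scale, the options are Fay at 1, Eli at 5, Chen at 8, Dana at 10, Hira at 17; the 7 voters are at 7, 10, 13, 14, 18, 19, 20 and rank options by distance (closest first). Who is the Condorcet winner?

With single-peaked preferences on a line, the Condorcet winner is the candidate closest to the median voter.
The median voter (position 14) is closest to Hira at 17.
Check: Hira vs Dana — voters closer to Hira: 4 of 7.

Hira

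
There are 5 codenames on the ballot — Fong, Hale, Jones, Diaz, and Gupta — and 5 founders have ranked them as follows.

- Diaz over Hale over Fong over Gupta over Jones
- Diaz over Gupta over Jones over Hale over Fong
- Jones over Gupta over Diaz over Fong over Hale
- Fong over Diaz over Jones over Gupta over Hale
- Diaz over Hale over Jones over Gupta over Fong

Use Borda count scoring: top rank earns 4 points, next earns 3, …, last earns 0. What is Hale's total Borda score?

Borda scores:
  Fong: 2 + 0 + 1 + 4 + 0 = 7
  Hale: 3 + 1 + 0 + 0 + 3 = 7
  Jones: 0 + 2 + 4 + 2 + 2 = 10
  Diaz: 4 + 4 + 2 + 3 + 4 = 17
  Gupta: 1 + 3 + 3 + 1 + 1 = 9

7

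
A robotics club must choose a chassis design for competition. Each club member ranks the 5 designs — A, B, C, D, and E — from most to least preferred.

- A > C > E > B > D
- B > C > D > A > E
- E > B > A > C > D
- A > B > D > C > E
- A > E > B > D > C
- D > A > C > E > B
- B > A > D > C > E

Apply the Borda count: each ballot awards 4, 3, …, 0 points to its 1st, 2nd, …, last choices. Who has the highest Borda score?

Borda scores:
  A: 4 + 1 + 2 + 4 + 4 + 3 + 3 = 21
  B: 1 + 4 + 3 + 3 + 2 + 0 + 4 = 17
  C: 3 + 3 + 1 + 1 + 0 + 2 + 1 = 11
  D: 0 + 2 + 0 + 2 + 1 + 4 + 2 = 11
  E: 2 + 0 + 4 + 0 + 3 + 1 + 0 = 10
A has the highest total.

A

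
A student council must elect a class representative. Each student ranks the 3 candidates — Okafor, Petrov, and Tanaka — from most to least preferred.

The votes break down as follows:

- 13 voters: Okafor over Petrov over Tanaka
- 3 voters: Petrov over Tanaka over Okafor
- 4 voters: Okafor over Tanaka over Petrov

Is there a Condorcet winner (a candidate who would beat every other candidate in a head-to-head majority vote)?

Yes

Head-to-head results (20 voters total):
Okafor vs Petrov: Okafor wins 17–3.
Okafor vs Tanaka: Okafor wins 17–3.
Petrov vs Tanaka: Petrov wins 16–4.
Okafor beats each rival — Petrov (17–3), Tanaka (17–3) — so Okafor is the Condorcet winner.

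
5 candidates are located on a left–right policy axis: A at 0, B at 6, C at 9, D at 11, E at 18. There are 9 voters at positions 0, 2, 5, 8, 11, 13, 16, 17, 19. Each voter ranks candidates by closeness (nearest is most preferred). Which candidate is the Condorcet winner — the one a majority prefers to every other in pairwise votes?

D

With single-peaked preferences on a line, the Condorcet winner is the candidate closest to the median voter.
The median voter (position 11) is closest to D at 11.
Check: D vs A — voters closer to D: 6 of 9.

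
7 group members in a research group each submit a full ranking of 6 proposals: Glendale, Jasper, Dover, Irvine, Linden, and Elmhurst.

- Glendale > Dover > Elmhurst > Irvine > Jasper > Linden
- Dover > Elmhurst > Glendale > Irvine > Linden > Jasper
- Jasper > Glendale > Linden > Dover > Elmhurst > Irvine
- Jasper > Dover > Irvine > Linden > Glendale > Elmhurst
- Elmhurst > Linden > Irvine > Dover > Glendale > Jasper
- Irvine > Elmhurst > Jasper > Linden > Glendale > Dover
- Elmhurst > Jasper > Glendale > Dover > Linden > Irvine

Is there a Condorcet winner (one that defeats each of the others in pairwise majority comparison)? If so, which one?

Head-to-head results (7 voters total):
Glendale vs Jasper: Jasper wins 4–3.
Glendale vs Dover: Glendale wins 4–3.
Glendale vs Irvine: Glendale wins 4–3.
Glendale vs Linden: Glendale wins 4–3.
Glendale vs Elmhurst: Elmhurst wins 4–3.
Jasper vs Dover: Jasper wins 4–3.
Jasper vs Irvine: Irvine wins 4–3.
Jasper vs Linden: Jasper wins 5–2.
Jasper vs Elmhurst: Elmhurst wins 5–2.
Dover vs Irvine: Dover wins 5–2.
Dover vs Linden: Dover wins 4–3.
Dover vs Elmhurst: Dover wins 4–3.
Irvine vs Linden: Irvine wins 4–3.
Irvine vs Elmhurst: Elmhurst wins 5–2.
Linden vs Elmhurst: Elmhurst wins 5–2.
No candidate beats all others: Glendale beats Irvine beats Jasper beats Glendale, a majority cycle.

There is no Condorcet winner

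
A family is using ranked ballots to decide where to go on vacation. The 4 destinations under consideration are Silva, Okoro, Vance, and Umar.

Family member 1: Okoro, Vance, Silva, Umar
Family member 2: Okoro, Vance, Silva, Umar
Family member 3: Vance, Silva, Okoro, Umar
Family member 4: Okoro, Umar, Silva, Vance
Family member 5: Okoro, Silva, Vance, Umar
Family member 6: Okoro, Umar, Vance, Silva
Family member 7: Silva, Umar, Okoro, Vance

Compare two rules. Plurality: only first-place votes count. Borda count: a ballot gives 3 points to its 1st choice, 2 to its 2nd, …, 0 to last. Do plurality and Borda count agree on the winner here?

Plurality first-place counts: Silva 1, Okoro 5, Vance 1, Umar 0 → Okoro.
Borda totals: Silva 10, Okoro 17, Vance 9, Umar 6 → Okoro.
The two rules agree on Okoro.

Yes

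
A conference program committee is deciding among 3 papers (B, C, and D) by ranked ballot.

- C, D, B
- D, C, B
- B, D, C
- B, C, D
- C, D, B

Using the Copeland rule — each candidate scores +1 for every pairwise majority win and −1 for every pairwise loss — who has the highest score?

C

Pairwise results:
  B vs C: C wins 3–2.
  B vs D: D wins 3–2.
  C vs D: C wins 3–2.
Copeland scores (wins − losses):
  B: 0 − 2 = -2
  C: 2 − 0 = 2
  D: 1 − 1 = 0
C has the best Copeland score.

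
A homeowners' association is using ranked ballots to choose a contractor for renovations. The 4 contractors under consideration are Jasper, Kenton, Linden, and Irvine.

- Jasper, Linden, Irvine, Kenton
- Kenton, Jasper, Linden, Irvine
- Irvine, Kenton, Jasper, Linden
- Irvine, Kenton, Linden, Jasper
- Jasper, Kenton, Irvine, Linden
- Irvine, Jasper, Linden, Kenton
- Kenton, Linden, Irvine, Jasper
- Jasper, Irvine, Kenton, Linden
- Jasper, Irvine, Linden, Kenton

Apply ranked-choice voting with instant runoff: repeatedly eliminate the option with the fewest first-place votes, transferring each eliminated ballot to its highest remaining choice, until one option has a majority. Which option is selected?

Round 1: Jasper 4, Irvine 3, Kenton 2, Linden 0. Linden has the fewest and is eliminated.
Round 2: Jasper 4, Irvine 3, Kenton 2. Kenton has the fewest and is eliminated.
Round 3: Jasper 5, Irvine 4. Jasper has a majority.

Jasper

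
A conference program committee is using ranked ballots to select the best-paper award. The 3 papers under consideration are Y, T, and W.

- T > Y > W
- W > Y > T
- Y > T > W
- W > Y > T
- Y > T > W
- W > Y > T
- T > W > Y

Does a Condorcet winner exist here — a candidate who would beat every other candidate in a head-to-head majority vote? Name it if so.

Head-to-head results (7 voters total):
Y vs T: Y wins 5–2.
Y vs W: W wins 4–3.
T vs W: T wins 4–3.
No candidate beats all others: Y beats T beats W beats Y, a majority cycle.

None — there is no Condorcet winner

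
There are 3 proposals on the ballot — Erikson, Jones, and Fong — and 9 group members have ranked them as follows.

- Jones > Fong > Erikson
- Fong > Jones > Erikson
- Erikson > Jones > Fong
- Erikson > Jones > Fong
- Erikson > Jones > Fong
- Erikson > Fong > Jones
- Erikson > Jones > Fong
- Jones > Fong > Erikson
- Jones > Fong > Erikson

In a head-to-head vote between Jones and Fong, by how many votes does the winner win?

5

Ballots ranking Jones above Fong: 7.
Ballots ranking Fong above Jones: 2.
Jones wins 7–2, a margin of 5.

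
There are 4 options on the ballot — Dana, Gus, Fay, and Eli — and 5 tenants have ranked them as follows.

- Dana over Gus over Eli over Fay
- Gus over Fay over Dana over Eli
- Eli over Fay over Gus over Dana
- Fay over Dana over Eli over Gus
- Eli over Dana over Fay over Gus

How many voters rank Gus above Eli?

Ballots ranking Gus above Eli: 2.
Ballots ranking Eli above Gus: 3.
So 2 of 5 voters prefer Gus to Eli.

2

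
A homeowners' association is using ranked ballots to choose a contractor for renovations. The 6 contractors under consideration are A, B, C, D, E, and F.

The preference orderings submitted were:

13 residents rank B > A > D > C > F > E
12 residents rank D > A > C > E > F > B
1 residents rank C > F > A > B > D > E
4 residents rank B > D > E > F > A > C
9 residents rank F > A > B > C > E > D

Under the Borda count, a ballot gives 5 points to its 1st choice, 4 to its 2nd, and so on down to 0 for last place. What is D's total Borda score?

116

Borda scores:
  A: 13·4 + 12·4 + 3 + 4·1 + 9·4 = 143
  B: 13·5 + 12·0 + 2 + 4·5 + 9·3 = 114
  C: 13·2 + 12·3 + 5 + 4·0 + 9·2 = 85
  D: 13·3 + 12·5 + 1 + 4·4 + 9·0 = 116
  E: 13·0 + 12·2 + 0 + 4·3 + 9·1 = 45
  F: 13·1 + 12·1 + 4 + 4·2 + 9·5 = 82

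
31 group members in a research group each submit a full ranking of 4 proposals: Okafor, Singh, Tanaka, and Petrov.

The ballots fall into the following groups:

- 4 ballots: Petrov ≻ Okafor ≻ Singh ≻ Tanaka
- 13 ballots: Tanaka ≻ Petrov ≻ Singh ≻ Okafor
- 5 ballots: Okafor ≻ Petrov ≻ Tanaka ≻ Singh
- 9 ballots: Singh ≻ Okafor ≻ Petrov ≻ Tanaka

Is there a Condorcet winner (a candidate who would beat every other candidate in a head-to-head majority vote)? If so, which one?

Petrov

Head-to-head results (31 voters total):
Okafor vs Singh: Singh wins 22–9.
Okafor vs Tanaka: Okafor wins 18–13.
Okafor vs Petrov: Petrov wins 17–14.
Singh vs Tanaka: Tanaka wins 18–13.
Singh vs Petrov: Petrov wins 22–9.
Tanaka vs Petrov: Petrov wins 18–13.
Petrov beats each rival — Okafor (17–14), Singh (22–9), Tanaka (18–13) — so Petrov is the Condorcet winner.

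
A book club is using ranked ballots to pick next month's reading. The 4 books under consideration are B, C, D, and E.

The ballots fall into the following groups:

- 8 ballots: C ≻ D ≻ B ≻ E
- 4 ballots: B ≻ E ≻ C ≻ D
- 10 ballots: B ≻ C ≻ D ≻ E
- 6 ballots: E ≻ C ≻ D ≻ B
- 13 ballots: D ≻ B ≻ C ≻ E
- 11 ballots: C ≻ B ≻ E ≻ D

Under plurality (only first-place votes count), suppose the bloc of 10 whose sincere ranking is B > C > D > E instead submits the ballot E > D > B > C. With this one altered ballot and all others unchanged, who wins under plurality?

First-place totals with the altered ballot: B 4, C 19, D 13, E 16.
The winner is unchanged: still C.

C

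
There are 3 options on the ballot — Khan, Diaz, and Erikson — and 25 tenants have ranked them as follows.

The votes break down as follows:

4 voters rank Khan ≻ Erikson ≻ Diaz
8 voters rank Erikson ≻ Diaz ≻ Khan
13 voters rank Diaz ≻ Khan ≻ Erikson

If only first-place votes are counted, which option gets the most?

First-place vote totals:
  Khan: 4
  Diaz: 13
  Erikson: 8
Diaz has the most first-place votes.

Diaz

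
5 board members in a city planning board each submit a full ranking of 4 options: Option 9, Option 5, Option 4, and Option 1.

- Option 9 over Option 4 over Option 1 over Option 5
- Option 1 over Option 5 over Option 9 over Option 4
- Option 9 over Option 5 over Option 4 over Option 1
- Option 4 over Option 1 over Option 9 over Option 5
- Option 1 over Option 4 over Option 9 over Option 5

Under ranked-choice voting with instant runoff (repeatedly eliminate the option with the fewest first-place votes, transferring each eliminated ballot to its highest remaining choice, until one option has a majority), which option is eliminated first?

Round 1: Option 9 2, Option 1 2, Option 4 1, Option 5 0. Option 5 has the fewest and is eliminated.
Round 2: Option 9 2, Option 1 2, Option 4 1. Option 4 has the fewest and is eliminated.
Round 3: Option 1 3, Option 9 2. Option 1 has a majority.

Option 5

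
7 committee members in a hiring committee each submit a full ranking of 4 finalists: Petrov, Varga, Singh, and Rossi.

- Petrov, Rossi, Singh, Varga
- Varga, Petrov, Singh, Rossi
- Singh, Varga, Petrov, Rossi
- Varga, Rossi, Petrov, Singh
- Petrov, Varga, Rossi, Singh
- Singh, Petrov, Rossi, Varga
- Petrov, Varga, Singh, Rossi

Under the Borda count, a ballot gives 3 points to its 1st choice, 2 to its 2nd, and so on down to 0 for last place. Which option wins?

Petrov

Borda scores:
  Petrov: 3 + 2 + 1 + 1 + 3 + 2 + 3 = 15
  Varga: 0 + 3 + 2 + 3 + 2 + 0 + 2 = 12
  Singh: 1 + 1 + 3 + 0 + 0 + 3 + 1 = 9
  Rossi: 2 + 0 + 0 + 2 + 1 + 1 + 0 = 6
Petrov has the highest total.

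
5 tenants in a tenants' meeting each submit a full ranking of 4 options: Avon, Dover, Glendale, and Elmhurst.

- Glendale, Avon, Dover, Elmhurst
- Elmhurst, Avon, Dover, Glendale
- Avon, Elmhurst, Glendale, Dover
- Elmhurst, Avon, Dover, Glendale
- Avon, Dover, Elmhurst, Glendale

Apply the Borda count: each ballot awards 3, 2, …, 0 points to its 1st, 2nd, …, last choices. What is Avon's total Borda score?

Borda scores:
  Avon: 2 + 2 + 3 + 2 + 3 = 12
  Dover: 1 + 1 + 0 + 1 + 2 = 5
  Glendale: 3 + 0 + 1 + 0 + 0 = 4
  Elmhurst: 0 + 3 + 2 + 3 + 1 = 9

12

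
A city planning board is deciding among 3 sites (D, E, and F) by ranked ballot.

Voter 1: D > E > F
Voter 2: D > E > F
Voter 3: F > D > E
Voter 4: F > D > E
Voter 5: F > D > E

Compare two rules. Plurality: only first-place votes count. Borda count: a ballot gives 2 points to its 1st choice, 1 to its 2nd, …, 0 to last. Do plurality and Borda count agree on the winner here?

No

Plurality first-place counts: D 2, E 0, F 3 → F.
Borda totals: D 7, E 2, F 6 → D.
The two rules disagree: plurality picks F, Borda picks D.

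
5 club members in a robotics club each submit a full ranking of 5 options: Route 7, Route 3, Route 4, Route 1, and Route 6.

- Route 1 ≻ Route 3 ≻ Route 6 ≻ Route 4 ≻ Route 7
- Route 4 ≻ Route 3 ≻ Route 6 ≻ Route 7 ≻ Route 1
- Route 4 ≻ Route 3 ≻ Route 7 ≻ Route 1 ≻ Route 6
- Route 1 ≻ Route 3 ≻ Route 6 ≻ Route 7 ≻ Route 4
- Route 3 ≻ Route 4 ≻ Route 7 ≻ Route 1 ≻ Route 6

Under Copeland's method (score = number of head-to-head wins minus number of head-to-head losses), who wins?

Route 3

Pairwise results:
  Route 7 vs Route 3: Route 3 wins 5–0.
  Route 7 vs Route 4: Route 4 wins 4–1.
  Route 7 vs Route 1: Route 7 wins 3–2.
  Route 7 vs Route 6: Route 6 wins 3–2.
  Route 3 vs Route 4: Route 3 wins 3–2.
  Route 3 vs Route 1: Route 3 wins 3–2.
  Route 3 vs Route 6: Route 3 wins 5–0.
  Route 4 vs Route 1: Route 4 wins 3–2.
  Route 4 vs Route 6: Route 4 wins 3–2.
  Route 1 vs Route 6: Route 1 wins 4–1.
Copeland scores (wins − losses):
  Route 7: 1 − 3 = -2
  Route 3: 4 − 0 = 4
  Route 4: 3 − 1 = 2
  Route 1: 1 − 3 = -2
  Route 6: 1 − 3 = -2
Route 3 has the best Copeland score.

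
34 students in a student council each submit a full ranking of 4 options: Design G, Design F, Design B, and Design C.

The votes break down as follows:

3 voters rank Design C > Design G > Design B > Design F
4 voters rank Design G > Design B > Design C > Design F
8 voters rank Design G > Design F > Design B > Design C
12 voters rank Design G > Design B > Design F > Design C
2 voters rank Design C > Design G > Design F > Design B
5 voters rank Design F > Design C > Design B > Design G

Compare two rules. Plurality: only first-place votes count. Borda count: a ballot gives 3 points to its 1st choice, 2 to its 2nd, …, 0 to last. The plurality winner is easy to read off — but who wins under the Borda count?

Design G

Plurality first-place counts: Design G 24, Design F 5, Design B 0, Design C 5 → Design G.
Borda totals: Design G 82, Design F 45, Design B 48, Design C 29 → Design G.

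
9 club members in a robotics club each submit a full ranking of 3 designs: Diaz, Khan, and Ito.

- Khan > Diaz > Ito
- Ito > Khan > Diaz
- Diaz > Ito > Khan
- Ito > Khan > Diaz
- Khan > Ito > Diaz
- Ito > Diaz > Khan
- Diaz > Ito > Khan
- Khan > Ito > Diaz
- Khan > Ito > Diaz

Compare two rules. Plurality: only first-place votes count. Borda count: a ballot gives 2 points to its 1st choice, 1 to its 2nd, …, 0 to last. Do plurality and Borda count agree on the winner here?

Plurality first-place counts: Diaz 2, Khan 4, Ito 3 → Khan.
Borda totals: Diaz 6, Khan 10, Ito 11 → Ito.
The two rules disagree: plurality picks Khan, Borda picks Ito.

No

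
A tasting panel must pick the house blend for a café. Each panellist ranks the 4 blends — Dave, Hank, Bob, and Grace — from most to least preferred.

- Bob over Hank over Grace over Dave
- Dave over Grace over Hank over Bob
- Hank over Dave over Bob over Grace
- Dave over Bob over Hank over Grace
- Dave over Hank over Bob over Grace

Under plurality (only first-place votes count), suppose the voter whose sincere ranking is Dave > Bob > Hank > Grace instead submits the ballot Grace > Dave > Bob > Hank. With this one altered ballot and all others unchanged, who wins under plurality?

First-place totals with the altered ballot: Dave 2, Hank 1, Bob 1, Grace 1.
The winner is unchanged: still Dave.

Dave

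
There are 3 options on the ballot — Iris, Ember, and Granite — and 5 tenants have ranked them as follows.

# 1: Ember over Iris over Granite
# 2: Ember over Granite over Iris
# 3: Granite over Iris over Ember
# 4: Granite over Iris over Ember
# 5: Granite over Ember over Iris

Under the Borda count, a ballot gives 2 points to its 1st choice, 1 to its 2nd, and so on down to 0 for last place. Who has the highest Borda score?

Granite

Borda scores:
  Iris: 1 + 0 + 1 + 1 + 0 = 3
  Ember: 2 + 2 + 0 + 0 + 1 = 5
  Granite: 0 + 1 + 2 + 2 + 2 = 7
Granite has the highest total.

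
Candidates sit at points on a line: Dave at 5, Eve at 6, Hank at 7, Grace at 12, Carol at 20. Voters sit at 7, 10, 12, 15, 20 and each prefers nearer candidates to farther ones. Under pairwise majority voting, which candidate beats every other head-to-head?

With single-peaked preferences on a line, the Condorcet winner is the candidate closest to the median voter.
The median voter (position 12) is closest to Grace at 12.
Check: Grace vs Hank — voters closer to Grace: 4 of 5.

Grace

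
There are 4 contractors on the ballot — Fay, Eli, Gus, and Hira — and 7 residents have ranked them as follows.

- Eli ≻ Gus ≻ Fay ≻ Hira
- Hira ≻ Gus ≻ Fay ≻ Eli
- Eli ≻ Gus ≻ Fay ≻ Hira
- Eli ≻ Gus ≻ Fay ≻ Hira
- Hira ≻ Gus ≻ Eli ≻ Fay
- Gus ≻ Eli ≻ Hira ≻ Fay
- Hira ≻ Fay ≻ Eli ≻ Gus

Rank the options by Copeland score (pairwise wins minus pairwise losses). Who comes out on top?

Eli

Pairwise results:
  Fay vs Eli: Eli wins 5–2.
  Fay vs Gus: Gus wins 6–1.
  Fay vs Hira: Hira wins 4–3.
  Eli vs Gus: Eli wins 4–3.
  Eli vs Hira: Eli wins 4–3.
  Gus vs Hira: Gus wins 4–3.
Copeland scores (wins − losses):
  Fay: 0 − 3 = -3
  Eli: 3 − 0 = 3
  Gus: 2 − 1 = 1
  Hira: 1 − 2 = -1
Eli has the best Copeland score.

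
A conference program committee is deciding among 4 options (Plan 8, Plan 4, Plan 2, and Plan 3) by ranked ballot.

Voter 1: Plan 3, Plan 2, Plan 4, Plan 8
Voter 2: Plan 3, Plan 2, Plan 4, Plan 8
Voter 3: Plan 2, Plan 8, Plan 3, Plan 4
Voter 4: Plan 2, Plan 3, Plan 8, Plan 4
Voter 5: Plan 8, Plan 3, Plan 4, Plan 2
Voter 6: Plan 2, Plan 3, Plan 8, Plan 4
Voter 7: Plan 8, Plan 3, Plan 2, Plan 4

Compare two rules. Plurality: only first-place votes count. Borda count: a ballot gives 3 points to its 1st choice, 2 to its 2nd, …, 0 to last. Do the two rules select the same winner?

No

Plurality first-place counts: Plan 8 2, Plan 4 0, Plan 2 3, Plan 3 2 → Plan 2.
Borda totals: Plan 8 10, Plan 4 3, Plan 2 14, Plan 3 15 → Plan 3.
The two rules disagree: plurality picks Plan 2, Borda picks Plan 3.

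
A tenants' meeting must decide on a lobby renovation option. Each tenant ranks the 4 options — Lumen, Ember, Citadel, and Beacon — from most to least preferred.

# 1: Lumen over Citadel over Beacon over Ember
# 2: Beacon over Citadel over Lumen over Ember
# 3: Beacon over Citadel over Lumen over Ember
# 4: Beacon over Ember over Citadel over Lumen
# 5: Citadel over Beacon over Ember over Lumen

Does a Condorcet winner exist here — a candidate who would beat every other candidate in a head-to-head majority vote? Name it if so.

Beacon

Head-to-head results (5 voters total):
Lumen vs Ember: Lumen wins 3–2.
Lumen vs Citadel: Citadel wins 4–1.
Lumen vs Beacon: Beacon wins 4–1.
Ember vs Citadel: Citadel wins 4–1.
Ember vs Beacon: Beacon wins 5–0.
Citadel vs Beacon: Beacon wins 3–2.
Beacon beats each rival — Lumen (4–1), Ember (5–0), Citadel (3–2) — so Beacon is the Condorcet winner.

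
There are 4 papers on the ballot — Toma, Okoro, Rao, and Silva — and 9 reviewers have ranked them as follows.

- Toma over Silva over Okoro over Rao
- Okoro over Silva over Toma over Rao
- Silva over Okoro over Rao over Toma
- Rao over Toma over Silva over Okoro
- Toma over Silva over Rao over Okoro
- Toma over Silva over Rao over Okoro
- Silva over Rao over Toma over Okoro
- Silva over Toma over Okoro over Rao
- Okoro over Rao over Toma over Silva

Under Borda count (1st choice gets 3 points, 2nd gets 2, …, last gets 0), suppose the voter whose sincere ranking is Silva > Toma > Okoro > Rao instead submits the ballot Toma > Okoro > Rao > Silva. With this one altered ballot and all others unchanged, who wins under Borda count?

Borda totals with the altered ballot: Toma 17, Okoro 11, Rao 11, Silva 15.
The switch changes the winner from Silva to Toma.

Toma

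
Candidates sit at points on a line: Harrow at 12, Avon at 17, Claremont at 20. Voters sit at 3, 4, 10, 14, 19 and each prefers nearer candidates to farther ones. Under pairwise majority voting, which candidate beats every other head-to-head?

With single-peaked preferences on a line, the Condorcet winner is the candidate closest to the median voter.
The median voter (position 10) is closest to Harrow at 12.
Check: Harrow vs Claremont — voters closer to Harrow: 4 of 5.

Harrow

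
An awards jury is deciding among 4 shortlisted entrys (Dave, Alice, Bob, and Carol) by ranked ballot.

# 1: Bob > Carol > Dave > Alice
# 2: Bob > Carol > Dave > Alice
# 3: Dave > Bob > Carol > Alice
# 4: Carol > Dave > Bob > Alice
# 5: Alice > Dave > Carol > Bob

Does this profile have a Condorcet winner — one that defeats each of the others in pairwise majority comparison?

No

Head-to-head results (5 voters total):
Dave vs Alice: Dave wins 4–1.
Dave vs Bob: Dave wins 3–2.
Dave vs Carol: Carol wins 3–2.
Alice vs Bob: Bob wins 4–1.
Alice vs Carol: Carol wins 4–1.
Bob vs Carol: Bob wins 3–2.
No candidate beats all others: Dave beats Bob beats Carol beats Dave, a majority cycle.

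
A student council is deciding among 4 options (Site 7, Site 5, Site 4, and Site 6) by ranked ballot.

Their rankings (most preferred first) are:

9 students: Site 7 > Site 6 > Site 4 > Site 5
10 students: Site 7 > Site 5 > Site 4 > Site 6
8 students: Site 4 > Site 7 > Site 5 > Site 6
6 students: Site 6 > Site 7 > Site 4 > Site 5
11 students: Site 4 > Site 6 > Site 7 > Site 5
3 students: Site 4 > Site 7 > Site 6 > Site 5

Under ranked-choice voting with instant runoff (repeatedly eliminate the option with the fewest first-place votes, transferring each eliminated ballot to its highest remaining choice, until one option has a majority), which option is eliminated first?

Site 5

Round 1: Site 4 22, Site 7 19, Site 6 6, Site 5 0. Site 5 has the fewest and is eliminated.
Round 2: Site 4 22, Site 7 19, Site 6 6. Site 6 has the fewest and is eliminated.
Round 3: Site 7 25, Site 4 22. Site 7 has a majority.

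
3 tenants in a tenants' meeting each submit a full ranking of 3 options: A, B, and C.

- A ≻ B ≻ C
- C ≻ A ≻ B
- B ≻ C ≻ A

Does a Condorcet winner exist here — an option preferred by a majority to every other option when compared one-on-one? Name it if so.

Head-to-head results (3 voters total):
A vs B: A wins 2–1.
A vs C: C wins 2–1.
B vs C: B wins 2–1.
No candidate beats all others: A beats B beats C beats A, a majority cycle.

None — there is no Condorcet winner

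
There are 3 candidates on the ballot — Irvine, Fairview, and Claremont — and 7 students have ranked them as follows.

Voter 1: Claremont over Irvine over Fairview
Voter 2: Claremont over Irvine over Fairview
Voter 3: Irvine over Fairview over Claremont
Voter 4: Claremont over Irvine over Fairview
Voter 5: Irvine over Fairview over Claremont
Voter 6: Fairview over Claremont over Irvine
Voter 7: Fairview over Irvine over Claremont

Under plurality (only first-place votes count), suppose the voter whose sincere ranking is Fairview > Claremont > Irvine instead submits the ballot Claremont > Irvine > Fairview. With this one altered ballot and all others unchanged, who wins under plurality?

First-place totals with the altered ballot: Irvine 2, Fairview 1, Claremont 4.
The winner is unchanged: still Claremont.

Claremont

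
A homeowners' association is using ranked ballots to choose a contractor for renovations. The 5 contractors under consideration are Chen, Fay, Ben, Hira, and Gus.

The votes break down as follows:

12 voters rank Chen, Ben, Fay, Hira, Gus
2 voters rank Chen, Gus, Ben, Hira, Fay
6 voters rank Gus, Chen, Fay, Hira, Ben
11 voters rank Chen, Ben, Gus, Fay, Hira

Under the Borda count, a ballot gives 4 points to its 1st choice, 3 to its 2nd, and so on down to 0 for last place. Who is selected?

Chen

Borda scores:
  Chen: 12·4 + 2·4 + 6·3 + 11·4 = 118
  Fay: 12·2 + 2·0 + 6·2 + 11·1 = 47
  Ben: 12·3 + 2·2 + 6·0 + 11·3 = 73
  Hira: 12·1 + 2·1 + 6·1 + 11·0 = 20
  Gus: 12·0 + 2·3 + 6·4 + 11·2 = 52
Chen has the highest total.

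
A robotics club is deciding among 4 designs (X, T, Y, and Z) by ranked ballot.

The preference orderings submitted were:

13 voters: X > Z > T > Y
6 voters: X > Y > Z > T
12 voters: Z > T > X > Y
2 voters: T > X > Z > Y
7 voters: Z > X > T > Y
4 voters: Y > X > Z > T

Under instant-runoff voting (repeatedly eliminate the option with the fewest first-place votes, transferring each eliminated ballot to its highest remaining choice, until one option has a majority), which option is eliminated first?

T

Round 1: X 19, Z 19, Y 4, T 2. T has the fewest and is eliminated.
Round 2: X 21, Z 19, Y 4. Y has the fewest and is eliminated.
Round 3: X 25, Z 19. X has a majority.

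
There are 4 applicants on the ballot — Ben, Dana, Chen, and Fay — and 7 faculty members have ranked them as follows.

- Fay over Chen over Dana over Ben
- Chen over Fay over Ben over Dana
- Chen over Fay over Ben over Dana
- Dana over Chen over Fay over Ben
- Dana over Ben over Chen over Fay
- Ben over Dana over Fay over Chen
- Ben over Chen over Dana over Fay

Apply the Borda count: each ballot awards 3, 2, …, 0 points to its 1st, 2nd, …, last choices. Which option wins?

Borda scores:
  Ben: 0 + 1 + 1 + 0 + 2 + 3 + 3 = 10
  Dana: 1 + 0 + 0 + 3 + 3 + 2 + 1 = 10
  Chen: 2 + 3 + 3 + 2 + 1 + 0 + 2 = 13
  Fay: 3 + 2 + 2 + 1 + 0 + 1 + 0 = 9
Chen has the highest total.

Chen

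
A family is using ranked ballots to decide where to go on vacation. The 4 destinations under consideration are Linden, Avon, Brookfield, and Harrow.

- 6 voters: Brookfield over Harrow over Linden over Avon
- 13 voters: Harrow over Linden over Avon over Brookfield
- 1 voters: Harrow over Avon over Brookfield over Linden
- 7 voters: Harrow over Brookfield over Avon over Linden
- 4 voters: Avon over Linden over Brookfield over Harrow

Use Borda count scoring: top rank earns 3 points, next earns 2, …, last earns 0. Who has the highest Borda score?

Harrow

Borda scores:
  Linden: 6·1 + 13·2 + 0 + 7·0 + 4·2 = 40
  Avon: 6·0 + 13·1 + 2 + 7·1 + 4·3 = 34
  Brookfield: 6·3 + 13·0 + 1 + 7·2 + 4·1 = 37
  Harrow: 6·2 + 13·3 + 3 + 7·3 + 4·0 = 75
Harrow has the highest total.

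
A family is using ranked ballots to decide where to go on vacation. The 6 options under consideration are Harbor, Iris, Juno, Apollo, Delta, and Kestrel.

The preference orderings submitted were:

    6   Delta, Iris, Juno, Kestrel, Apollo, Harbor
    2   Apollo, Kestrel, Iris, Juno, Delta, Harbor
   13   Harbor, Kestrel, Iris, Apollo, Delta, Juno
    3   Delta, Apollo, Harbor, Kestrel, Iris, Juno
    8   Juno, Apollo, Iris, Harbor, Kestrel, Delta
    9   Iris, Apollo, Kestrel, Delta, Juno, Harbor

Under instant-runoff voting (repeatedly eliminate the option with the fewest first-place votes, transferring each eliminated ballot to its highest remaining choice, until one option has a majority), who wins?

Iris

Round 1: Harbor 13, Iris 9, Delta 9, Juno 8, Apollo 2, Kestrel 0. Kestrel has the fewest and is eliminated.
Round 2: Harbor 13, Iris 9, Delta 9, Juno 8, Apollo 2. Apollo has the fewest and is eliminated.
Round 3: Harbor 13, Iris 11, Delta 9, Juno 8. Juno has the fewest and is eliminated.
Round 4: Iris 19, Harbor 13, Delta 9. Delta has the fewest and is eliminated.
Round 5: Iris 25, Harbor 16. Iris has a majority.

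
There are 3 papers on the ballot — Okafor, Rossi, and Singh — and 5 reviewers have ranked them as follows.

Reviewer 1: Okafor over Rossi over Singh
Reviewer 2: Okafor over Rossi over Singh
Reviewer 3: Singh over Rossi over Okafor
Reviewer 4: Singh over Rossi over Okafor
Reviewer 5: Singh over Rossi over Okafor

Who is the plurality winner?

First-place vote totals:
  Okafor: 2
  Rossi: 0
  Singh: 3
Singh has the most first-place votes.

Singh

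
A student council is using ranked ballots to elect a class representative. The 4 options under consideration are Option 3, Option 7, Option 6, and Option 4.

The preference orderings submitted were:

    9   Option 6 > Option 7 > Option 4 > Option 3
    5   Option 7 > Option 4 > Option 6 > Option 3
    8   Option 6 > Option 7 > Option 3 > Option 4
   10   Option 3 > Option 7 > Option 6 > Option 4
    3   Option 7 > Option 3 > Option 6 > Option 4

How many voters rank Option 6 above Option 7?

Ballots ranking Option 6 above Option 7: 9+8 = 17.
Ballots ranking Option 7 above Option 6: 5+10+3 = 18.
So 17 of 35 voters prefer Option 6 to Option 7.

17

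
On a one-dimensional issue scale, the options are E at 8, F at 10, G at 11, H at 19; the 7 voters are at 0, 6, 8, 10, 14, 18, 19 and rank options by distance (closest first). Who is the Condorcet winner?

With single-peaked preferences on a line, the Condorcet winner is the candidate closest to the median voter.
The median voter (position 10) is closest to F at 10.
Check: F vs G — voters closer to F: 4 of 7.

F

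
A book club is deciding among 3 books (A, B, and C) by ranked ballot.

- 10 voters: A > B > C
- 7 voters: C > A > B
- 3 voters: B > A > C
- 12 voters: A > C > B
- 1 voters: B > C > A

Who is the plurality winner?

First-place vote totals:
  A: 22
  B: 4
  C: 7
A has the most first-place votes.

A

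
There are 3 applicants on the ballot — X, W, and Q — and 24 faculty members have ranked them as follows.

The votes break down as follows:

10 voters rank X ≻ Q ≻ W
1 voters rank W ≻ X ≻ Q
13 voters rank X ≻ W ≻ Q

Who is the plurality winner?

X

First-place vote totals:
  X: 23
  W: 1
  Q: 0
X has the most first-place votes.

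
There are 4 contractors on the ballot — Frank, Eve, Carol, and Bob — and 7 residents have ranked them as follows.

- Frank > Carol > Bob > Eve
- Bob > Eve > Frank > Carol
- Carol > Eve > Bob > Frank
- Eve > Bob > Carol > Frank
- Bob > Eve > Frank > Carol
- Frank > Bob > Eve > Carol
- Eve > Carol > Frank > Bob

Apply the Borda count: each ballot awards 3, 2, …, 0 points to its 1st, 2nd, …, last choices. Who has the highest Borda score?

Eve

Borda scores:
  Frank: 3 + 1 + 0 + 0 + 1 + 3 + 1 = 9
  Eve: 0 + 2 + 2 + 3 + 2 + 1 + 3 = 13
  Carol: 2 + 0 + 3 + 1 + 0 + 0 + 2 = 8
  Bob: 1 + 3 + 1 + 2 + 3 + 2 + 0 = 12
Eve has the highest total.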